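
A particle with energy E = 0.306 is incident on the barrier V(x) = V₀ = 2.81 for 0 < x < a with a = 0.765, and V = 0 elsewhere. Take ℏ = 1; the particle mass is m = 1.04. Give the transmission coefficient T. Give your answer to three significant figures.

E < V₀: inside the barrier ψ ∝ e^{±κx} with κ = √(2m(V₀ − E))/ℏ = 2.282.
κa = 1.746, sinh(κa) = 2.778.
The exact tunnelling result is T⁻¹ = 1 + V₀² sinh²(κa) / [4E(V₀ − E)] = 20.88, so T = 0.0479.

T = 0.0479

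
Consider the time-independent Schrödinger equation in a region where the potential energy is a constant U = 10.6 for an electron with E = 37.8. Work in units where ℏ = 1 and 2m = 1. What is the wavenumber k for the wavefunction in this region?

With E > U the solution is oscillatory, ψ ∝ e^{±ikx} with k = √(2m(E − U))/ℏ.
k = √(2 × 0.5 × 27.2) = 5.215.

k = 5.22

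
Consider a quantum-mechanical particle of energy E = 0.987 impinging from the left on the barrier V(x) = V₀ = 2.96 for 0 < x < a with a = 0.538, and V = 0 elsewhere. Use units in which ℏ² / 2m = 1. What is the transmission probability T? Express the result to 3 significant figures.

T = 0.564

E < V₀: inside the barrier ψ ∝ e^{±κx} with κ = √(2m(V₀ − E))/ℏ = 1.405.
κa = 0.7557, sinh(κa) = 0.8297.
The exact tunnelling result is T⁻¹ = 1 + V₀² sinh²(κa) / [4E(V₀ − E)] = 1.774, so T = 0.564.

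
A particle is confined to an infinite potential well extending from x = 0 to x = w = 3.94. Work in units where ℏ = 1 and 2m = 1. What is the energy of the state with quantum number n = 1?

The infinite-well eigenfunctions ψ_n = √(2/w) sin(nπx/w) vanish at both walls, giving E_n = n²π²ℏ²/(2mw²).
E_1 = 1² × π² / (2 × 0.5 × 3.94²) = 0.6358.

E = 0.636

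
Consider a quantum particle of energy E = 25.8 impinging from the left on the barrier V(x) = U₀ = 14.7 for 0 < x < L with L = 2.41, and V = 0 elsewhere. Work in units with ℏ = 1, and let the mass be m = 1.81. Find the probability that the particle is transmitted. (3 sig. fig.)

T = 0.968

Above the barrier the interior wavenumber is k₂ = √(2m(E − U₀))/ℏ = 6.339, giving phase k₂L = 15.28.
T = [1 + U₀² sin²(k₂L) / (4E(E − U₀))]⁻¹ = 1/1.033 = 0.968.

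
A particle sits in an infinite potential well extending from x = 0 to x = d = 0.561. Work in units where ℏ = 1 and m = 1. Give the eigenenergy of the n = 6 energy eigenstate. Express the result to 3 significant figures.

E = 564

The infinite-well eigenfunctions ψ_n = √(2/d) sin(nπx/d) vanish at both walls, giving E_n = n²π²ℏ²/(2md²).
E_6 = 6² × π² / (2 × 1 × 0.561²) = 564.5.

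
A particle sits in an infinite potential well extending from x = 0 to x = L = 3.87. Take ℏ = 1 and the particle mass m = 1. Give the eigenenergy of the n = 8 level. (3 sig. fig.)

The infinite-well eigenfunctions ψ_n = √(2/L) sin(nπx/L) vanish at both walls, giving E_n = n²π²ℏ²/(2mL²).
E_8 = 8² × π² / (2 × 1 × 3.87²) = 21.09.

E = 21.1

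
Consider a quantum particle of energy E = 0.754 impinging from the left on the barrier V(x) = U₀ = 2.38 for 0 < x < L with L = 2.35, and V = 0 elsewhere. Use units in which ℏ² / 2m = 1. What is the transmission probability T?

E < U₀: inside the barrier ψ ∝ e^{±κx} with κ = √(2m(U₀ − E))/ℏ = 1.275.
κL = 2.997, sinh(κL) = 9.984.
The exact tunnelling result is T⁻¹ = 1 + U₀² sinh²(κL) / [4E(U₀ − E)] = 116.1, so T = 0.00861.

T = 0.00861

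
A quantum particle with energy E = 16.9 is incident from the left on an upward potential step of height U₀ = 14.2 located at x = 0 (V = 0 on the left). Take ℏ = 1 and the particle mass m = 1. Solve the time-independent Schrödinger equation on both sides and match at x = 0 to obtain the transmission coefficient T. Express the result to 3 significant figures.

T = 0.816

On each side the TISE gives plane waves with k = √(2m(E − V))/ℏ: k₁ = √(2·1·16.9) = 5.814, k₂ = √(2·1·2.7) = 2.324.
Continuity of ψ and ψ′ at the step yields the reflection amplitude r = (k₁ − k₂)/(k₁ + k₂) = 0.4289; thus R = |r|² = 0.1839, T = 0.8161.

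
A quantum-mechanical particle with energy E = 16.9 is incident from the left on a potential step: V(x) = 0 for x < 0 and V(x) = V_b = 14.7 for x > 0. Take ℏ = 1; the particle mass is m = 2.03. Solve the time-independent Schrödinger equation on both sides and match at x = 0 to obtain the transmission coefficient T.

T = 0.779

The wavenumbers are k₁ = √(2mE)/ℏ = 8.283 on the left and k₂ = √(2m(E − V_b))/ℏ = 2.989 on the right.
Continuity of ψ and ψ′ at the step yields the reflection amplitude r = (k₁ − k₂)/(k₁ + k₂) = 0.4697; thus R = |r|² = 0.2206, T = 0.7794.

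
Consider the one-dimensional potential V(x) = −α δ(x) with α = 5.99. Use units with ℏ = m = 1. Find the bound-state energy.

For x ≠ 0 the bound state is ψ ∝ e^{−κ|x|}; integrating the TISE across the delta gives the cusp condition 2κ = 2mα/ℏ², so κ = 5.990.
Then E = −ℏ²κ²/(2m) = −mα²/(2ℏ²) = -17.94.

E = -17.9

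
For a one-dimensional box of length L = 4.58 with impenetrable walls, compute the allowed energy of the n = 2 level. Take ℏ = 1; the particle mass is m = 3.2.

E = 0.294

The infinite-well eigenfunctions ψ_n = √(2/L) sin(nπx/L) vanish at both walls, giving E_n = n²π²ℏ²/(2mL²).
E_2 = 2² × π² / (2 × 3.2 × 4.58²) = 0.2941.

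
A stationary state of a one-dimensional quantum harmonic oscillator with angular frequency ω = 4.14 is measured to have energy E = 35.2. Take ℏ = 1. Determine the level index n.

n = 8

Invert E_n = (n + ½)ℏω: n = E/ℏω − ½ = 8.002, so n = 8.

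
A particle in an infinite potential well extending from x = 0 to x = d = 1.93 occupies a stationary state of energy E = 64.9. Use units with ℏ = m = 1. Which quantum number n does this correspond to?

For an infinite well E_n = n²π²ℏ²/(2md²), so n = (d/πℏ)√(2mE).
n = (1.93/π) × √(2 × 1 × 64.9) = 6.999 → n = 7.

n = 7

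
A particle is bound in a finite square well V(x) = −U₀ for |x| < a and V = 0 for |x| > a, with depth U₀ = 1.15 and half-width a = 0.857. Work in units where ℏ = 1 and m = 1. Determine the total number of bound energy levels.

N = 1

The dimensionless depth is z₀ = a√(2mU₀)/ℏ = 0.857 × √(2.300) = 1.300.
A new bound state (alternating even/odd) appears each time z₀ passes a multiple of π/2, so N = ⌊2z₀/π⌋ + 1 = ⌊0.8274⌋ + 1 = 1.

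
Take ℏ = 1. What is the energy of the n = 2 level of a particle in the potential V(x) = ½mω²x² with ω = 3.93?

E = 9.83

The oscillator eigenvalues are E_n = ℏω(n + ½), so E_2 = 3.93 × 2.5 = 9.825.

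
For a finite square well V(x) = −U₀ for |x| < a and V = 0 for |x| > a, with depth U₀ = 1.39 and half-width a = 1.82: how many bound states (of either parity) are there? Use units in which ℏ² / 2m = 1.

Define the well-strength parameter z₀ = (a/ℏ)√(2mU₀) = 1.82 × √(2·0.5·1.39) = 2.146.
A new bound state (alternating even/odd) appears each time z₀ passes a multiple of π/2, so N = ⌊2z₀/π⌋ + 1 = ⌊1.366⌋ + 1 = 2.

N = 2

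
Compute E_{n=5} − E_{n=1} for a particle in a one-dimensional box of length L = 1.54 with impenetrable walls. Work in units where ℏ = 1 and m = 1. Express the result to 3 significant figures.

E_n = n²π²ℏ²/(2mL²), so ΔE = (5² − 1²) π²ℏ²/(2mL²).
ΔE = 24 × π² / (2 × 1 × 1.54²) = 49.94.

ΔE = 49.9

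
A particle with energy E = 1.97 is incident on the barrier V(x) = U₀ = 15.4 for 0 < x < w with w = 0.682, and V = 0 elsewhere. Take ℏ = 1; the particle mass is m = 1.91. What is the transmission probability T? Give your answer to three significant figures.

T = 0.000102

Since E < U₀ the interior solution is evanescent with decay constant κ = √(2m(U₀ − E))/ℏ = 7.163.
κw = 4.885, sinh(κw) = 66.13.
Matching ψ, ψ′ at both faces gives T = [1 + U₀² sinh²(κw) / (4E(U₀ − E))]⁻¹ = 1/9802 = 0.000102.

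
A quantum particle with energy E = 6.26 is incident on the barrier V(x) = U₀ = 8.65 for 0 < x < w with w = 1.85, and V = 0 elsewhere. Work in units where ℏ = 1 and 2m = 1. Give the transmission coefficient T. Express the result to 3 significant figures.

T = 0.0105

E < U₀: inside the barrier ψ ∝ e^{±κx} with κ = √(2m(U₀ − E))/ℏ = 1.546.
κw = 2.860, sinh(κw) = 8.702.
The exact tunnelling result is T⁻¹ = 1 + U₀² sinh²(κw) / [4E(U₀ − E)] = 95.68, so T = 0.0105.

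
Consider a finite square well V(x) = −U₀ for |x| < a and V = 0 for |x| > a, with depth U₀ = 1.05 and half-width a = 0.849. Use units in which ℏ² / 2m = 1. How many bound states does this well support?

N = 1

Define the well-strength parameter z₀ = (a/ℏ)√(2mU₀) = 0.849 × √(2·0.5·1.05) = 0.8700.
The even/odd transcendental equations gain one root per π/2 in z₀, giving N = 1 + ⌊2z₀/π⌋ = 1 + ⌊0.5538⌋ = 1.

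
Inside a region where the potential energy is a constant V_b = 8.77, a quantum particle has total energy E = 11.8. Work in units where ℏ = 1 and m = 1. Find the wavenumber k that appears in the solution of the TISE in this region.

With E > V_b the solution is oscillatory, ψ ∝ e^{±ikx} with k = √(2m(E − V_b))/ℏ.
k = √(2 × 1 × 3.03) = 2.462.

k = 2.46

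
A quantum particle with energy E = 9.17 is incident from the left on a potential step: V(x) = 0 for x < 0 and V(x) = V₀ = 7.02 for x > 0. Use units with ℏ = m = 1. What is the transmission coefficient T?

T = 0.879

On each side the TISE gives plane waves with k = √(2m(E − V))/ℏ: k₁ = √(2·1·9.17) = 4.283, k₂ = √(2·1·2.15) = 2.074.
Matching ψ and ψ′ at x = 0 gives r = (k₁ − k₂)/(k₁ + k₂), so R = r² = 0.1208 and T = 1 − R = 0.8792.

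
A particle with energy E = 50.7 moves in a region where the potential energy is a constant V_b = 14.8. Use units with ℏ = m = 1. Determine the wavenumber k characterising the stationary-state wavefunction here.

With E > V_b the solution is oscillatory, ψ ∝ e^{±ikx} with k = √(2m(E − V_b))/ℏ.
k = √(2 × 1 × 35.9) = 8.473.

k = 8.47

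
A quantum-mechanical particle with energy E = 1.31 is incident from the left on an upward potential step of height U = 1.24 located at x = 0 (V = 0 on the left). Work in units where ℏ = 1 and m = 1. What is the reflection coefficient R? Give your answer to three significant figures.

On each side the TISE gives plane waves with k = √(2m(E − V))/ℏ: k₁ = √(2·1·1.31) = 1.619, k₂ = √(2·1·0.07) = 0.3742.
Continuity of ψ and ψ′ at the step yields the reflection amplitude r = (k₁ − k₂)/(k₁ + k₂) = 0.6245; thus R = |r|² = 0.3900, T = 0.6100.

R = 0.390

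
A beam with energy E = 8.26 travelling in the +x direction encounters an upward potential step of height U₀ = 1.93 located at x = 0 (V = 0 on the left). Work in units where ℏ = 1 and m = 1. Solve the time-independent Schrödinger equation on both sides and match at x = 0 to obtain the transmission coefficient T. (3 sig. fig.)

On each side the TISE gives plane waves with k = √(2m(E − V))/ℏ: k₁ = √(2·1·8.26) = 4.064, k₂ = √(2·1·6.33) = 3.558.
Continuity of ψ and ψ′ at the step yields the reflection amplitude r = (k₁ − k₂)/(k₁ + k₂) = 0.06643; thus R = |r|² = 0.004413, T = 0.9956.

T = 0.996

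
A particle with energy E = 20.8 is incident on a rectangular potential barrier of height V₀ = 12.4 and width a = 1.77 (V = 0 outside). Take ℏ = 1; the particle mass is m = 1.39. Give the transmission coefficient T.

E > V₀: inside the barrier k₂ = √(2m(E − V₀))/ℏ = 4.832, k₂a = 8.553.
T = [1 + V₀² sin²(k₂a) / (4E(E − V₀))]⁻¹ = 1/1.129 = 0.886.

T = 0.886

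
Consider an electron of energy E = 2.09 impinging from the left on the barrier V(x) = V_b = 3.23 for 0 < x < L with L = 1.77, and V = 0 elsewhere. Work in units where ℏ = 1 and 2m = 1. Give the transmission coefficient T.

E < V_b: inside the barrier ψ ∝ e^{±κx} with κ = √(2m(V_b − E))/ℏ = 1.068.
κL = 1.890, sinh(κL) = 3.234.
Matching ψ, ψ′ at both faces gives T = [1 + V_b² sinh²(κL) / (4E(V_b − E))]⁻¹ = 1/12.45 = 0.0803.

T = 0.0803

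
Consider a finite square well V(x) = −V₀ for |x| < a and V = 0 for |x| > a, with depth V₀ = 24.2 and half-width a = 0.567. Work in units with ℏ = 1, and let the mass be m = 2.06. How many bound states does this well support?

The dimensionless depth is z₀ = a√(2mV₀)/ℏ = 0.567 × √(99.70) = 5.662.
A new bound state (alternating even/odd) appears each time z₀ passes a multiple of π/2, so N = ⌊2z₀/π⌋ + 1 = ⌊3.604⌋ + 1 = 4.

N = 4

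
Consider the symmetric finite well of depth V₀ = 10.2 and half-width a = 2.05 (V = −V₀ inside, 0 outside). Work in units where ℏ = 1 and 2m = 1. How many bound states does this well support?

The dimensionless depth is z₀ = a√(2mV₀)/ℏ = 2.05 × √(10.20) = 6.547.
The even/odd transcendental equations gain one root per π/2 in z₀, giving N = 1 + ⌊2z₀/π⌋ = 1 + ⌊4.168⌋ = 5.

N = 5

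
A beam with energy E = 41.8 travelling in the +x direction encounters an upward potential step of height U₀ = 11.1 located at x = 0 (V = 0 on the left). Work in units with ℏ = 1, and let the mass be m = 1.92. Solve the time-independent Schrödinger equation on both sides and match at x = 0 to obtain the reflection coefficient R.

R = 0.00593

On each side the TISE gives plane waves with k = √(2m(E − V))/ℏ: k₁ = √(2·1.92·41.8) = 12.67, k₂ = √(2·1.92·30.7) = 10.86.
Continuity of ψ and ψ′ at the step yields the reflection amplitude r = (k₁ − k₂)/(k₁ + k₂) = 0.07701; thus R = |r|² = 0.005930, T = 0.9941.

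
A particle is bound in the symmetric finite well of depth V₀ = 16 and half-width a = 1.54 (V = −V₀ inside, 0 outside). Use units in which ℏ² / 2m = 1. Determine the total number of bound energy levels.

The dimensionless depth is z₀ = a√(2mV₀)/ℏ = 1.54 × √(16.00) = 6.160.
A new bound state (alternating even/odd) appears each time z₀ passes a multiple of π/2, so N = ⌊2z₀/π⌋ + 1 = ⌊3.922⌋ + 1 = 4.

N = 4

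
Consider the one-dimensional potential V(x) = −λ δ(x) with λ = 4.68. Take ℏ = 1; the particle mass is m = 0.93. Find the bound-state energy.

E = -10.2

For x ≠ 0 the bound state is ψ ∝ e^{−κ|x|}; integrating the TISE across the delta gives the cusp condition 2κ = 2mλ/ℏ², so κ = 4.352.
Then E = −ℏ²κ²/(2m) = −mλ²/(2ℏ²) = -10.18.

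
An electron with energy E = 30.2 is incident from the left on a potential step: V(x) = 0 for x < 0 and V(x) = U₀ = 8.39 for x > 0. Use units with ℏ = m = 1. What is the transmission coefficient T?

On each side the TISE gives plane waves with k = √(2m(E − V))/ℏ: k₁ = √(2·1·30.2) = 7.772, k₂ = √(2·1·21.81) = 6.605.
Continuity of ψ and ψ′ at the step yields the reflection amplitude r = (k₁ − k₂)/(k₁ + k₂) = 0.08119; thus R = |r|² = 0.006592, T = 0.9934.

T = 0.993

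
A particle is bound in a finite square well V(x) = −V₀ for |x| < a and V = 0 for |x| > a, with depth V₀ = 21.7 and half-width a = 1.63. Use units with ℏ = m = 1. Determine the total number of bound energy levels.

Define the well-strength parameter z₀ = (a/ℏ)√(2mV₀) = 1.63 × √(2·1·21.7) = 10.74.
A new bound state (alternating even/odd) appears each time z₀ passes a multiple of π/2, so N = ⌊2z₀/π⌋ + 1 = ⌊6.836⌋ + 1 = 7.

N = 7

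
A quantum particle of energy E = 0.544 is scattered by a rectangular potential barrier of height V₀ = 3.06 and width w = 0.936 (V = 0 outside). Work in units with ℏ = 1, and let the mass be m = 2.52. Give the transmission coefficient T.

Since E < V₀ the interior solution is evanescent with decay constant κ = √(2m(V₀ − E))/ℏ = 3.561.
κw = 3.333, sinh(κw) = 13.99.
Matching ψ, ψ′ at both faces gives T = [1 + V₀² sinh²(κw) / (4E(V₀ − E))]⁻¹ = 1/336.0 = 0.00298.

T = 0.00298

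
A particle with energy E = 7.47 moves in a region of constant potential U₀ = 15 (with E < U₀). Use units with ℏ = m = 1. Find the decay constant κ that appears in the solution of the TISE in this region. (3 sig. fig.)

κ = 3.88

Since E < U₀ the TISE in this region is ψ'' = κ²ψ with κ = √(2m(U₀ − E))/ℏ.
κ = √(2 × 1 × 7.53) = 3.881.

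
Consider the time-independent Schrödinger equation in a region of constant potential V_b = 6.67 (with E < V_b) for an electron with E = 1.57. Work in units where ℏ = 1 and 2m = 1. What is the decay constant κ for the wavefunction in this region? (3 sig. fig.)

κ = 2.26

Since E < V_b the TISE in this region is ψ'' = κ²ψ with κ = √(2m(V_b − E))/ℏ.
κ = √(2 × 0.5 × 5.1) = 2.258.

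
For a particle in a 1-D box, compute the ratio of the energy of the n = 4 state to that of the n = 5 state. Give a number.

Since E_n ∝ n², the ratio is (4/5)² = 0.64.

0.64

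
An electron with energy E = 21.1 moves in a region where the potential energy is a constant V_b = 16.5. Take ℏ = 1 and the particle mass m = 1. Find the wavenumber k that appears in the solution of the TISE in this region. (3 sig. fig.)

k = 3.03

With E > V_b the solution is oscillatory, ψ ∝ e^{±ikx} with k = √(2m(E − V_b))/ℏ.
k = √(2 × 1 × 4.6) = 3.033.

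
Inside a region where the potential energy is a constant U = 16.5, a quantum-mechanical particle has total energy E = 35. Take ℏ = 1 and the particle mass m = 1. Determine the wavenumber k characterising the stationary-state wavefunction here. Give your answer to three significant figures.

With E > U the solution is oscillatory, ψ ∝ e^{±ikx} with k = √(2m(E − U))/ℏ.
k = √(2 × 1 × 18.5) = 6.083.

k = 6.08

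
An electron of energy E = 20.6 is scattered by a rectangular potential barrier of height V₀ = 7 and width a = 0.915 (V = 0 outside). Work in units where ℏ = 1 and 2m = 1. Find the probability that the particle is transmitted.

T = 0.998

E > V₀: inside the barrier k₂ = √(2m(E − V₀))/ℏ = 3.688, k₂a = 3.374.
T = [1 + V₀² sin²(k₂a) / (4E(E − V₀))]⁻¹ = 1/1.002 = 0.998.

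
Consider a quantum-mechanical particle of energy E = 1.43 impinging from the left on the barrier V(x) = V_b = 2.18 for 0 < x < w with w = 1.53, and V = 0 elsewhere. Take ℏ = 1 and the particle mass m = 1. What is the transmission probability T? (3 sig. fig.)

T = 0.0820

Since E < V_b the interior solution is evanescent with decay constant κ = √(2m(V_b − E))/ℏ = 1.225.
κw = 1.874, sinh(κw) = 3.180.
Matching ψ, ψ′ at both faces gives T = [1 + V_b² sinh²(κw) / (4E(V_b − E))]⁻¹ = 1/12.20 = 0.0820.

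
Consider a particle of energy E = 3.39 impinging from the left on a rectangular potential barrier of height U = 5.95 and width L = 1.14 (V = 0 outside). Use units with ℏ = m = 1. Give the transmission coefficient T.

Since E < U the interior solution is evanescent with decay constant κ = √(2m(U − E))/ℏ = 2.263.
κL = 2.580, sinh(κL) = 6.558.
Matching ψ, ψ′ at both faces gives T = [1 + U² sinh²(κL) / (4E(U − E))]⁻¹ = 1/44.85 = 0.0223.

T = 0.0223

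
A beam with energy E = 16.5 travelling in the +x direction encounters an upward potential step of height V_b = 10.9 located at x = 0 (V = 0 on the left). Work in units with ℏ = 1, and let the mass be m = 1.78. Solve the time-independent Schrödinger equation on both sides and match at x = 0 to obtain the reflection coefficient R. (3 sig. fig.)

On each side the TISE gives plane waves with k = √(2m(E − V))/ℏ: k₁ = √(2·1.78·16.5) = 7.664, k₂ = √(2·1.78·5.6) = 4.465.
Continuity of ψ and ψ′ at the step yields the reflection amplitude r = (k₁ − k₂)/(k₁ + k₂) = 0.2638; thus R = |r|² = 0.06957, T = 0.9304.

R = 0.0696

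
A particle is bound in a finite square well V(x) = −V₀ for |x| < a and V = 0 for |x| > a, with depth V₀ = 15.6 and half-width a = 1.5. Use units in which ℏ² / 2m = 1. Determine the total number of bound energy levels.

Define the well-strength parameter z₀ = (a/ℏ)√(2mV₀) = 1.5 × √(2·0.5·15.6) = 5.925.
A new bound state (alternating even/odd) appears each time z₀ passes a multiple of π/2, so N = ⌊2z₀/π⌋ + 1 = ⌊3.772⌋ + 1 = 4.

N = 4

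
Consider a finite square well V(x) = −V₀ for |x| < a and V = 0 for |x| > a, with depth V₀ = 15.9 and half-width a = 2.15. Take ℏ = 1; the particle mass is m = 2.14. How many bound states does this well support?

The dimensionless depth is z₀ = a√(2mV₀)/ℏ = 2.15 × √(68.05) = 17.74.
A new bound state (alternating even/odd) appears each time z₀ passes a multiple of π/2, so N = ⌊2z₀/π⌋ + 1 = ⌊11.29⌋ + 1 = 12.

N = 12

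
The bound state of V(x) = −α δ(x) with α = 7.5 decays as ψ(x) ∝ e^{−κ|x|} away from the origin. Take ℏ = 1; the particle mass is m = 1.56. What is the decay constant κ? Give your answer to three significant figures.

Integrate −(ℏ²/2m)ψ'' − αδ(x)ψ = Eψ from −ε to +ε: the ψ'' term gives ψ'(0⁺) − ψ'(0⁻) and the δ term gives −(2mα/ℏ²)ψ(0).
With ψ ∝ e^{−κ|x|} this yields −2κ = −2mα/ℏ², so κ = mα/ℏ² = 11.70.

κ = 11.7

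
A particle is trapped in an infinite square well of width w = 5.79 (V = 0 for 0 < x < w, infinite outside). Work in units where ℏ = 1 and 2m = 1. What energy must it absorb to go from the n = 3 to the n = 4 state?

ΔE = 2.06

E_n = n²π²ℏ²/(2mw²), so ΔE = (4² − 3²) π²ℏ²/(2mw²).
ΔE = 7 × π² / (2 × 0.5 × 5.79²) = 2.061.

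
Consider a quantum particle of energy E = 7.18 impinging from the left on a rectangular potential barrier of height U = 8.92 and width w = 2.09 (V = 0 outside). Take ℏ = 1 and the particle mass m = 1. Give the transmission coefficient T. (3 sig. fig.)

E < U: inside the barrier ψ ∝ e^{±κx} with κ = √(2m(U − E))/ℏ = 1.865.
κw = 3.899, sinh(κw) = 24.66.
Matching ψ, ψ′ at both faces gives T = [1 + U² sinh²(κw) / (4E(U − E))]⁻¹ = 1/969.4 = 0.00103.

T = 0.00103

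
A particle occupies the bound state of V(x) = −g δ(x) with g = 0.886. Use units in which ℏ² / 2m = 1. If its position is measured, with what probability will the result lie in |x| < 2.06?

The normalised bound state is ψ = √κ e^{−κ|x|} with κ = mg/ℏ² = 0.4430.
P(|x| < d) = ∫_{−d}^{d} κ e^{−2κ|x|} dx = 1 − e^{−2κd} = 1 − e^{−1.825} = 0.8388.

P = 0.839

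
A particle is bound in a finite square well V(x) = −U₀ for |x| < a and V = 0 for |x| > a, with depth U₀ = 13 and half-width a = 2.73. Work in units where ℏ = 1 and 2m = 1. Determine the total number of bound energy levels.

N = 7

The dimensionless depth is z₀ = a√(2mU₀)/ℏ = 2.73 × √(13.00) = 9.843.
A new bound state (alternating even/odd) appears each time z₀ passes a multiple of π/2, so N = ⌊2z₀/π⌋ + 1 = ⌊6.266⌋ + 1 = 7.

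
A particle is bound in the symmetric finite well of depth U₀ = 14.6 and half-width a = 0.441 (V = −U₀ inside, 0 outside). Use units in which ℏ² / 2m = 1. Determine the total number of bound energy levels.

Define the well-strength parameter z₀ = (a/ℏ)√(2mU₀) = 0.441 × √(2·0.5·14.6) = 1.685.
A new bound state (alternating even/odd) appears each time z₀ passes a multiple of π/2, so N = ⌊2z₀/π⌋ + 1 = ⌊1.073⌋ + 1 = 2.

N = 2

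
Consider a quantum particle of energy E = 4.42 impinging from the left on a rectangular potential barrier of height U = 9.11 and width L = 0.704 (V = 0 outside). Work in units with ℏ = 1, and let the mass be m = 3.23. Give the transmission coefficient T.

Since E < U the interior solution is evanescent with decay constant κ = √(2m(U − E))/ℏ = 5.504.
κL = 3.875, sinh(κL) = 24.08.
Matching ψ, ψ′ at both faces gives T = [1 + U² sinh²(κL) / (4E(U − E))]⁻¹ = 1/581.4 = 0.00172.

T = 0.00172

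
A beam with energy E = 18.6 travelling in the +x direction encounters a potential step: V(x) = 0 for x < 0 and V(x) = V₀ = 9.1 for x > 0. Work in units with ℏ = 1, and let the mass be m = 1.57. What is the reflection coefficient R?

The wavenumbers are k₁ = √(2mE)/ℏ = 7.642 on the left and k₂ = √(2m(E − V₀))/ℏ = 5.462 on the right.
Continuity of ψ and ψ′ at the step yields the reflection amplitude r = (k₁ − k₂)/(k₁ + k₂) = 0.1664; thus R = |r|² = 0.02769, T = 0.9723.

R = 0.0277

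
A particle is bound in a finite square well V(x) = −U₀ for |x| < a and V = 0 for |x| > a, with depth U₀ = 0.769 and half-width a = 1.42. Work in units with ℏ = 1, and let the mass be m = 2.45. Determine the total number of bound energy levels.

N = 2

The dimensionless depth is z₀ = a√(2mU₀)/ℏ = 1.42 × √(3.768) = 2.756.
A new bound state (alternating even/odd) appears each time z₀ passes a multiple of π/2, so N = ⌊2z₀/π⌋ + 1 = ⌊1.755⌋ + 1 = 2.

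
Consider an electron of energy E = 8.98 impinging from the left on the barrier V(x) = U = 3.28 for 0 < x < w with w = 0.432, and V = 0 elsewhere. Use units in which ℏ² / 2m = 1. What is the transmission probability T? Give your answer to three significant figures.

T = 0.963

Above the barrier the interior wavenumber is k₂ = √(2m(E − U))/ℏ = 2.387, giving phase k₂w = 1.031.
Matching at both interfaces gives T⁻¹ = 1 + U² sin²(k₂w) / [4E(E − U)] = 1.039, hence T = 0.963.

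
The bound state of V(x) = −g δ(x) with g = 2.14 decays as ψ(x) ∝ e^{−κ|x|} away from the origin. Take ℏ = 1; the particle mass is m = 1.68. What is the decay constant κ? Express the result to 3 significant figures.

Integrate −(ℏ²/2m)ψ'' − gδ(x)ψ = Eψ from −ε to +ε: the ψ'' term gives ψ'(0⁺) − ψ'(0⁻) and the δ term gives −(2mg/ℏ²)ψ(0).
With ψ ∝ e^{−κ|x|} this yields −2κ = −2mg/ℏ², so κ = mg/ℏ² = 3.595.

κ = 3.60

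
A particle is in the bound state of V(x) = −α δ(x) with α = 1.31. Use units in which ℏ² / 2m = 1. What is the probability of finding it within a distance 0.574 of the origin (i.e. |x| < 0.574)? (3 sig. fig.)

P = 0.529

The normalised bound state is ψ = √κ e^{−κ|x|} with κ = mα/ℏ² = 0.6550.
P(|x| < d) = ∫_{−d}^{d} κ e^{−2κ|x|} dx = 1 − e^{−2κd} = 1 − e^{−0.7519} = 0.5285.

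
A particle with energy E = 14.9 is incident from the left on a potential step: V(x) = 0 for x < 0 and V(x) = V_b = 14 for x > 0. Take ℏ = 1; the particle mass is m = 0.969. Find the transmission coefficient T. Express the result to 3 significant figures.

On each side the TISE gives plane waves with k = √(2m(E − V))/ℏ: k₁ = √(2·0.969·14.9) = 5.374, k₂ = √(2·0.969·0.9) = 1.321.
Continuity of ψ and ψ′ at the step yields the reflection amplitude r = (k₁ − k₂)/(k₁ + k₂) = 0.6054; thus R = |r|² = 0.3665, T = 0.6335.

T = 0.633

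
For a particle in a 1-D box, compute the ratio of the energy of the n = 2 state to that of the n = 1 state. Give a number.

4

Since E_n ∝ n², the ratio is (2/1)² = 4.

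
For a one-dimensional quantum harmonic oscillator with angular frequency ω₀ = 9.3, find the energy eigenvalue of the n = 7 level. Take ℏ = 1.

E = 69.8

Using E_n = (n + ½)ℏω₀: E_7 = 7.5 × 9.3 = 69.75.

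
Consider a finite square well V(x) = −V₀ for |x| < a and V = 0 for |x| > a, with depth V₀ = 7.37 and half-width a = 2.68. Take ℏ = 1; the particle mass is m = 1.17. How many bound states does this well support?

The dimensionless depth is z₀ = a√(2mV₀)/ℏ = 2.68 × √(17.25) = 11.13.
A new bound state (alternating even/odd) appears each time z₀ passes a multiple of π/2, so N = ⌊2z₀/π⌋ + 1 = ⌊7.085⌋ + 1 = 8.

N = 8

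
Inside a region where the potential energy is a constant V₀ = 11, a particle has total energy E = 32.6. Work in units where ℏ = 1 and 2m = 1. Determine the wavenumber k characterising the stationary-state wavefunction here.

k = 4.65

With E > V₀ the solution is oscillatory, ψ ∝ e^{±ikx} with k = √(2m(E − V₀))/ℏ.
k = √(2 × 0.5 × 21.6) = 4.648.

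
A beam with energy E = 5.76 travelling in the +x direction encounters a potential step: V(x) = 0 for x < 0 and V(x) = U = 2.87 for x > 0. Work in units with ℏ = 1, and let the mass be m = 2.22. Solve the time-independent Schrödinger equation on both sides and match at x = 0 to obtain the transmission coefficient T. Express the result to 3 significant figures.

The wavenumbers are k₁ = √(2mE)/ℏ = 5.057 on the left and k₂ = √(2m(E − U))/ℏ = 3.582 on the right.
Continuity of ψ and ψ′ at the step yields the reflection amplitude r = (k₁ − k₂)/(k₁ + k₂) = 0.1707; thus R = |r|² = 0.02915, T = 0.9709.

T = 0.971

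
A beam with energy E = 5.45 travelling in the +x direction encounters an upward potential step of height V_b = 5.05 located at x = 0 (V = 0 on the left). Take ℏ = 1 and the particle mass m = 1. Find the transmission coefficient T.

The wavenumbers are k₁ = √(2mE)/ℏ = 3.302 on the left and k₂ = √(2m(E − V_b))/ℏ = 0.8944 on the right.
Matching ψ and ψ′ at x = 0 gives r = (k₁ − k₂)/(k₁ + k₂), so R = r² = 0.3291 and T = 1 − R = 0.6709.

T = 0.671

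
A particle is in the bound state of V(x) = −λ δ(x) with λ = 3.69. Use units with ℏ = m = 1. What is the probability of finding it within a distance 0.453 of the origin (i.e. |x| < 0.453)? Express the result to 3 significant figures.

P = 0.965

The normalised bound state is ψ = √κ e^{−κ|x|} with κ = mλ/ℏ² = 3.690.
P(|x| < d) = ∫_{−d}^{d} κ e^{−2κ|x|} dx = 1 − e^{−2κd} = 1 − e^{−3.343} = 0.9647.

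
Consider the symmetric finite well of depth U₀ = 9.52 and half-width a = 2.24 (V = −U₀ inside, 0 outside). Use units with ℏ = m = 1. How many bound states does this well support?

N = 7

The dimensionless depth is z₀ = a√(2mU₀)/ℏ = 2.24 × √(19.04) = 9.774.
A new bound state (alternating even/odd) appears each time z₀ passes a multiple of π/2, so N = ⌊2z₀/π⌋ + 1 = ⌊6.222⌋ + 1 = 7.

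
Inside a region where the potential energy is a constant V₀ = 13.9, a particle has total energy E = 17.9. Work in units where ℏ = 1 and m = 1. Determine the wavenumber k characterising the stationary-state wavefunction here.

k = 2.83

With E > V₀ the solution is oscillatory, ψ ∝ e^{±ikx} with k = √(2m(E − V₀))/ℏ.
k = √(2 × 1 × 4) = 2.828.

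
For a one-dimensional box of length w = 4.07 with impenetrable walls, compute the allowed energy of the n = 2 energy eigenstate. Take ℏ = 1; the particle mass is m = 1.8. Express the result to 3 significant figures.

Requiring ψ(0) = ψ(w) = 0 quantises k = nπ/w, hence E_n = ℏ²k²/2m = n²π²ℏ²/(2mw²).
E_2 = 2² × π² / (2 × 1.8 × 4.07²) = 0.6620.

E = 0.662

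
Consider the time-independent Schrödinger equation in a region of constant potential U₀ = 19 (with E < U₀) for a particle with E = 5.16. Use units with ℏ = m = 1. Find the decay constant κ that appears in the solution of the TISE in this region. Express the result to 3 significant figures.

Since E < U₀ the TISE in this region is ψ'' = κ²ψ with κ = √(2m(U₀ − E))/ℏ.
κ = √(2 × 1 × 13.84) = 5.261.

κ = 5.26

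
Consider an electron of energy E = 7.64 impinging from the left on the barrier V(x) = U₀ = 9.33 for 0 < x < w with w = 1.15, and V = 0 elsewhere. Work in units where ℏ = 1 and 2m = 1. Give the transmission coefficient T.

E < U₀: inside the barrier ψ ∝ e^{±κx} with κ = √(2m(U₀ − E))/ℏ = 1.300.
κw = 1.495, sinh(κw) = 2.118.
Matching ψ, ψ′ at both faces gives T = [1 + U₀² sinh²(κw) / (4E(U₀ − E))]⁻¹ = 1/8.558 = 0.117.

T = 0.117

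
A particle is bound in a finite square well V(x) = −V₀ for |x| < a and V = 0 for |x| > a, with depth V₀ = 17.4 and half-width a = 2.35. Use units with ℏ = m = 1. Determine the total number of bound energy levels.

N = 9

The dimensionless depth is z₀ = a√(2mV₀)/ℏ = 2.35 × √(34.80) = 13.86.
A new bound state (alternating even/odd) appears each time z₀ passes a multiple of π/2, so N = ⌊2z₀/π⌋ + 1 = ⌊8.825⌋ + 1 = 9.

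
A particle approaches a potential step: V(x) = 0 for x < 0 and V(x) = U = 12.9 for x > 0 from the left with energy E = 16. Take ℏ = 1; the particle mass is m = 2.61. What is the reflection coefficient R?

R = 0.151

On each side the TISE gives plane waves with k = √(2m(E − V))/ℏ: k₁ = √(2·2.61·16) = 9.139, k₂ = √(2·2.61·3.1) = 4.023.
Matching ψ and ψ′ at x = 0 gives r = (k₁ − k₂)/(k₁ + k₂), so R = r² = 0.1511 and T = 1 − R = 0.8489.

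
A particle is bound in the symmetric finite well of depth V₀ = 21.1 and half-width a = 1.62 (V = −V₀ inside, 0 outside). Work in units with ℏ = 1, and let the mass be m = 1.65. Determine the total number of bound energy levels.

N = 9

The dimensionless depth is z₀ = a√(2mV₀)/ℏ = 1.62 × √(69.63) = 13.52.
The even/odd transcendental equations gain one root per π/2 in z₀, giving N = 1 + ⌊2z₀/π⌋ = 1 + ⌊8.606⌋ = 9.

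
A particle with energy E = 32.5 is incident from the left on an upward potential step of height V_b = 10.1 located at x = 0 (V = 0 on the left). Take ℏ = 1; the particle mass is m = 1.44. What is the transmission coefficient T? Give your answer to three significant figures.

T = 0.991

On each side the TISE gives plane waves with k = √(2m(E − V))/ℏ: k₁ = √(2·1.44·32.5) = 9.675, k₂ = √(2·1.44·22.4) = 8.032.
Continuity of ψ and ψ′ at the step yields the reflection amplitude r = (k₁ − k₂)/(k₁ + k₂) = 0.09278; thus R = |r|² = 0.008608, T = 0.9914.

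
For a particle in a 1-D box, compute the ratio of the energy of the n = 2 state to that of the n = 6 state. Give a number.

E_n = n²π²ℏ²/(2mL²) so the ratio is n₂²/n₁² = 4/36 = 0.111111.

0.111111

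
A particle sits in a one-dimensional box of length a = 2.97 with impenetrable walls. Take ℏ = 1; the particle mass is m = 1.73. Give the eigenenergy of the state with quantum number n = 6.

Requiring ψ(0) = ψ(a) = 0 quantises k = nπ/a, hence E_n = ℏ²k²/2m = n²π²ℏ²/(2ma²).
E_6 = 6² × π² / (2 × 1.73 × 2.97²) = 11.64.

E = 11.6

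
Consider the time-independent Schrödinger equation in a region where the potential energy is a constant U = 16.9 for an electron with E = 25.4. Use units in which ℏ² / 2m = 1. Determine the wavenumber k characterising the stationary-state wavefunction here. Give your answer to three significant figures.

k = 2.92

With E > U the solution is oscillatory, ψ ∝ e^{±ikx} with k = √(2m(E − U))/ℏ.
k = √(2 × 0.5 × 8.5) = 2.915.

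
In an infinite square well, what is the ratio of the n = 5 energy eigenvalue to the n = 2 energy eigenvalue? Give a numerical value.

Since E_n ∝ n², the ratio is (5/2)² = 6.25.

6.25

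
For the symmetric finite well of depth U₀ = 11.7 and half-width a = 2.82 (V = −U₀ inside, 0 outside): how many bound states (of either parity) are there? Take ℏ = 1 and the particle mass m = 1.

N = 9

Define the well-strength parameter z₀ = (a/ℏ)√(2mU₀) = 2.82 × √(2·1·11.7) = 13.64.
The even/odd transcendental equations gain one root per π/2 in z₀, giving N = 1 + ⌊2z₀/π⌋ = 1 + ⌊8.684⌋ = 9.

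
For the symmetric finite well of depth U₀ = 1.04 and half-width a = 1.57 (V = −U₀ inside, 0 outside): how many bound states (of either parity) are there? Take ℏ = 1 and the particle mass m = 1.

N = 2

The dimensionless depth is z₀ = a√(2mU₀)/ℏ = 1.57 × √(2.080) = 2.264.
The even/odd transcendental equations gain one root per π/2 in z₀, giving N = 1 + ⌊2z₀/π⌋ = 1 + ⌊1.441⌋ = 2.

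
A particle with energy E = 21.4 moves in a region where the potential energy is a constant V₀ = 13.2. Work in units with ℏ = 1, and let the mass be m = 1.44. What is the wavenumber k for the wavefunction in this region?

With E > V₀ the solution is oscillatory, ψ ∝ e^{±ikx} with k = √(2m(E − V₀))/ℏ.
k = √(2 × 1.44 × 8.2) = 4.860.

k = 4.86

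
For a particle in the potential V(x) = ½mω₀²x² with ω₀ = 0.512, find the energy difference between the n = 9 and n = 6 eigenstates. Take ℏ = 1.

E_n = ℏω₀(n + ½), so ΔE = (9 − 6) ℏω₀ = 3 × 0.512 = 1.536.

ΔE = 1.54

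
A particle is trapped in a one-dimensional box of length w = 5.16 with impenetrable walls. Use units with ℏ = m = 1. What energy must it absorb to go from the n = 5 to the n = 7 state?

E_n = n²π²ℏ²/(2mw²), so ΔE = (7² − 5²) π²ℏ²/(2mw²).
ΔE = 24 × π² / (2 × 1 × 5.16²) = 4.448.

ΔE = 4.45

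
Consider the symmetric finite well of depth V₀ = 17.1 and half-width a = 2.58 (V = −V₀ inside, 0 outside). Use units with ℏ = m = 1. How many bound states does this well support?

N = 10

Define the well-strength parameter z₀ = (a/ℏ)√(2mV₀) = 2.58 × √(2·1·17.1) = 15.09.
A new bound state (alternating even/odd) appears each time z₀ passes a multiple of π/2, so N = ⌊2z₀/π⌋ + 1 = ⌊9.605⌋ + 1 = 10.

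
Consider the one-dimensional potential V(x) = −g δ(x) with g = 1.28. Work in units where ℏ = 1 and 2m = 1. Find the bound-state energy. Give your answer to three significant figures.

The bound state is ψ(x) = √κ e^{−κ|x|}. The derivative jump ψ'(0⁺) − ψ'(0⁻) = −(2mg/ℏ²)ψ(0) fixes κ = mg/ℏ² = 0.6400.
Then E = −ℏ²κ²/(2m) = −mg²/(2ℏ²) = -0.4096.

E = -0.410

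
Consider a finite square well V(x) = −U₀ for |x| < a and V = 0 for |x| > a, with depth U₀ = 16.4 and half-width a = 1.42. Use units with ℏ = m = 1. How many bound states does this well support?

N = 6

Define the well-strength parameter z₀ = (a/ℏ)√(2mU₀) = 1.42 × √(2·1·16.4) = 8.133.
A new bound state (alternating even/odd) appears each time z₀ passes a multiple of π/2, so N = ⌊2z₀/π⌋ + 1 = ⌊5.177⌋ + 1 = 6.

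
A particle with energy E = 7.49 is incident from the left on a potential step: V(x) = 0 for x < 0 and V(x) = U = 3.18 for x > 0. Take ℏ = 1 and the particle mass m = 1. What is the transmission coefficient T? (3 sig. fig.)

T = 0.981

The wavenumbers are k₁ = √(2mE)/ℏ = 3.870 on the left and k₂ = √(2m(E − U))/ℏ = 2.936 on the right.
Matching ψ and ψ′ at x = 0 gives r = (k₁ − k₂)/(k₁ + k₂), so R = r² = 0.01885 and T = 1 − R = 0.9812.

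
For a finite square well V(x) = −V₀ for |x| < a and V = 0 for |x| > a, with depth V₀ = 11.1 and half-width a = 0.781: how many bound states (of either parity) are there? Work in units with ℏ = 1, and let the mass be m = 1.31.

The dimensionless depth is z₀ = a√(2mV₀)/ℏ = 0.781 × √(29.08) = 4.212.
The even/odd transcendental equations gain one root per π/2 in z₀, giving N = 1 + ⌊2z₀/π⌋ = 1 + ⌊2.681⌋ = 3.

N = 3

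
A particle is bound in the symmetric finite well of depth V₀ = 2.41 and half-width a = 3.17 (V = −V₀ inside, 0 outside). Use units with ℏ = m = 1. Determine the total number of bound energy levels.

N = 5

Define the well-strength parameter z₀ = (a/ℏ)√(2mV₀) = 3.17 × √(2·1·2.41) = 6.960.
The even/odd transcendental equations gain one root per π/2 in z₀, giving N = 1 + ⌊2z₀/π⌋ = 1 + ⌊4.431⌋ = 5.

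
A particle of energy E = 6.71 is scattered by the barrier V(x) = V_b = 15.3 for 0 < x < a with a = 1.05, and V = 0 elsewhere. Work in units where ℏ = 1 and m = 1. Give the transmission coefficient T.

T = 0.000653

E < V_b: inside the barrier ψ ∝ e^{±κx} with κ = √(2m(V_b − E))/ℏ = 4.145.
κa = 4.352, sinh(κa) = 38.82.
Matching ψ, ψ′ at both faces gives T = [1 + V_b² sinh²(κa) / (4E(V_b − E))]⁻¹ = 1/1531 = 0.000653.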